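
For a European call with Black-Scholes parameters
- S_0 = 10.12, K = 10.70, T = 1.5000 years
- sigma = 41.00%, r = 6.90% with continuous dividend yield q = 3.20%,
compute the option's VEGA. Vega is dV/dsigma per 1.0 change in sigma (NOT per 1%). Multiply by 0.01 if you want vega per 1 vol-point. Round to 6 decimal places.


Answer: Vega = 4.567216

Derivation:
d1 = 0.2506145094; d2 = -0.2515308879
phi(d1) = 0.3866086456; exp(-qT) = 0.9531337871; exp(-rT) = 0.9016760227
Vega = S * exp(-qT) * phi(d1) * sqrt(T) = 10.1200 * 0.9531337871 * 0.3866086456 * 1.2247448714 = 4.567216


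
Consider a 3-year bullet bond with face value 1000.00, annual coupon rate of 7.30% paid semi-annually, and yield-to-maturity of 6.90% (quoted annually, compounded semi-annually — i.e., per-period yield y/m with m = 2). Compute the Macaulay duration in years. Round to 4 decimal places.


Coupon per period c = face * coupon_rate / m = 36.500000
Periods per year m = 2; per-period yield y/m = 0.034500
Number of cashflows N = 6
Cashflows (t years, CF_t, discount factor 1/(1+y/m)^(m*t), PV):
  t = 0.5000: CF_t = 36.500000, DF = 0.966651, PV = 35.282745
  t = 1.0000: CF_t = 36.500000, DF = 0.934413, PV = 34.106085
  t = 1.5000: CF_t = 36.500000, DF = 0.903251, PV = 32.968666
  t = 2.0000: CF_t = 36.500000, DF = 0.873128, PV = 31.869180
  t = 2.5000: CF_t = 36.500000, DF = 0.844010, PV = 30.806360
  t = 3.0000: CF_t = 1036.500000, DF = 0.815863, PV = 845.641594
Price P = sum_t PV_t = 1010.674631
Macaulay numerator sum_t t * PV_t:
  t * PV_t at t = 0.5000: 17.641373
  t * PV_t at t = 1.0000: 34.106085
  t * PV_t at t = 1.5000: 49.453000
  t * PV_t at t = 2.0000: 63.738359
  t * PV_t at t = 2.5000: 77.015901
  t * PV_t at t = 3.0000: 2536.924783
Macaulay duration D = (sum_t t * PV_t) / P = 2778.879501 / 1010.674631 = 2.749529

Answer: Macaulay duration = 2.7495 years


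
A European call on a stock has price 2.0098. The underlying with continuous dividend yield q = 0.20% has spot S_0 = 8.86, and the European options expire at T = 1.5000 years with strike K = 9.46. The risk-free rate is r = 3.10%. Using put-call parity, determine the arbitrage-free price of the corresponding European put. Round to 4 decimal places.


Put-call parity: C - P = S_0 * exp(-qT) - K * exp(-rT).
S_0 * exp(-qT) = 8.8600 * 0.99700450 = 8.83345983
K * exp(-rT) = 9.4600 * 0.95456456 = 9.03018074
P = C - S*exp(-qT) + K*exp(-rT)
P = 2.0098 - 8.83345983 + 9.03018074 = 2.2065

Answer: Put price = 2.2065


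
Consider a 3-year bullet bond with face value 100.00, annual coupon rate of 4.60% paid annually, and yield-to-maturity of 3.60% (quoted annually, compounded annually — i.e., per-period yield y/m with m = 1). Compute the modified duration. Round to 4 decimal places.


Answer: Modified duration = 2.7721

Derivation:
Coupon per period c = face * coupon_rate / m = 4.600000
Periods per year m = 1; per-period yield y/m = 0.036000
Number of cashflows N = 3
Cashflows (t years, CF_t, discount factor 1/(1+y/m)^(m*t), PV):
  t = 1.0000: CF_t = 4.600000, DF = 0.965251, PV = 4.440154
  t = 2.0000: CF_t = 4.600000, DF = 0.931709, PV = 4.285863
  t = 3.0000: CF_t = 104.600000, DF = 0.899333, PV = 94.070276
Price P = sum_t PV_t = 102.796294
First compute Macaulay numerator sum_t t * PV_t:
  t * PV_t at t = 1.0000: 4.440154
  t * PV_t at t = 2.0000: 8.571727
  t * PV_t at t = 3.0000: 282.210828
Macaulay duration D = 295.222709 / 102.796294 = 2.871920
Modified duration = D / (1 + y/m) = 2.871920 / (1 + 0.036000) = 2.772123


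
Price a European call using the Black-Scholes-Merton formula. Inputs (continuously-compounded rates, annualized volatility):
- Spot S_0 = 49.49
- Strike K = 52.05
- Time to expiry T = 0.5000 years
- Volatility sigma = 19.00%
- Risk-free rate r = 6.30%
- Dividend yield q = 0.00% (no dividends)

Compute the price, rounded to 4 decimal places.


d1 = (ln(S/K) + (r - q + 0.5*sigma^2) * T) / (sigma * sqrt(T)) = -0.07375620
d2 = d1 - sigma * sqrt(T) = -0.20810648
exp(-rT) = 0.96899096; exp(-qT) = 1.00000000
C = S_0 * exp(-qT) * N(d1) - K * exp(-rT) * N(d2)
N(d1) = 0.47060219; N(d2) = 0.41757291
C = 49.4900 * 1.00000000 * 0.47060219 - 52.0500 * 0.96899096 * 0.41757291 = 2.2294

Answer: Price = 2.2294


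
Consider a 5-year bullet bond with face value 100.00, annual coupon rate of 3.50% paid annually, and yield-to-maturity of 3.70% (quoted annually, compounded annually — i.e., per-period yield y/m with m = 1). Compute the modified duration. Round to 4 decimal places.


Answer: Modified duration = 4.5047

Derivation:
Coupon per period c = face * coupon_rate / m = 3.500000
Periods per year m = 1; per-period yield y/m = 0.037000
Number of cashflows N = 5
Cashflows (t years, CF_t, discount factor 1/(1+y/m)^(m*t), PV):
  t = 1.0000: CF_t = 3.500000, DF = 0.964320, PV = 3.375121
  t = 2.0000: CF_t = 3.500000, DF = 0.929913, PV = 3.254697
  t = 3.0000: CF_t = 3.500000, DF = 0.896734, PV = 3.138570
  t = 4.0000: CF_t = 3.500000, DF = 0.864739, PV = 3.026586
  t = 5.0000: CF_t = 103.500000, DF = 0.833885, PV = 86.307109
Price P = sum_t PV_t = 99.102082
First compute Macaulay numerator sum_t t * PV_t:
  t * PV_t at t = 1.0000: 3.375121
  t * PV_t at t = 2.0000: 6.509394
  t * PV_t at t = 3.0000: 9.415709
  t * PV_t at t = 4.0000: 12.106344
  t * PV_t at t = 5.0000: 431.535543
Macaulay duration D = 462.942111 / 99.102082 = 4.671366
Modified duration = D / (1 + y/m) = 4.671366 / (1 + 0.037000) = 4.504693


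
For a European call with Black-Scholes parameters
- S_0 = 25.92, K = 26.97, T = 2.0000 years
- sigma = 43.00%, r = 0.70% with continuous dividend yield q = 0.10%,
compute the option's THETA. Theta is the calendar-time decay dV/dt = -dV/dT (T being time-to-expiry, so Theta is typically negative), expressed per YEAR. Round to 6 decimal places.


Answer: Theta = -1.569432

Derivation:
d1 = 0.2584882025; d2 = -0.3496236293
phi(d1) = 0.3858345576; exp(-qT) = 0.9980019987; exp(-rT) = 0.9860975443
Theta = -S*exp(-qT)*phi(d1)*sigma/(2*sqrt(T)) - r*K*exp(-rT)*N(d2) + q*S*exp(-qT)*N(d1)
N(d1) = 0.6019849237; N(d2) = 0.3633105876; sqrt(T) = 1.4142135624
Term 1 = -25.9200 * 0.9980019987 * 0.3858345576 * 0.4300 / (2 * 1.4142135624) = -1.5173682530
Term 2 = -0.0070 * 26.9700 * 0.9860975443 * 0.3633105876 = -0.0676358447
Term 3 = 0.0010 * 25.9200 * 0.9980019987 * 0.6019849237 = 0.0155722735
Theta = -1.5173682530 + (-0.0676358447) + (0.0155722735) = -1.569432


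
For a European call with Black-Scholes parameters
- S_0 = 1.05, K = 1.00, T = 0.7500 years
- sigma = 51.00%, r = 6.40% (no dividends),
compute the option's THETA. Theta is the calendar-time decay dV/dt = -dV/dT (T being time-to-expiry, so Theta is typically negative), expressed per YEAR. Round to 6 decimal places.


d1 = 0.4399808989; d2 = -0.0016920570
phi(d1) = 0.3621379259; exp(-qT) = 1.0000000000; exp(-rT) = 0.9531337871
Theta = -S*exp(-qT)*phi(d1)*sigma/(2*sqrt(T)) - r*K*exp(-rT)*N(d2) + q*S*exp(-qT)*N(d1)
N(d1) = 0.6700245291; N(d2) = 0.4993249672; sqrt(T) = 0.8660254038
Term 1 = -1.0500 * 1.0000000000 * 0.3621379259 * 0.5100 / (2 * 0.8660254038) = -0.1119625697
Term 2 = -0.0640 * 1.0000 * 0.9531337871 * 0.4993249672 = -0.0304591038
Term 3 = 0 (no dividend yield, q = 0)
Theta = -0.1119625697 + (-0.0304591038) + (0.0000000000) = -0.142422

Answer: Theta = -0.142422


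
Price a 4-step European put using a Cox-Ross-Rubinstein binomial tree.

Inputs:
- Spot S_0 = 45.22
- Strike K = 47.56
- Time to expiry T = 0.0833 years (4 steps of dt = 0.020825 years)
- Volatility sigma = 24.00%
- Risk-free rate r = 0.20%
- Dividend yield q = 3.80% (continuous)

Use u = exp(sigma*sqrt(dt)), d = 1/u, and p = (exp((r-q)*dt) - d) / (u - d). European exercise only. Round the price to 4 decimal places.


Answer: Price = V(0,0) = 2.9167

Derivation:
dt = T/N = 0.020825
u = exp(sigma*sqrt(dt)) = 1.035241; d = 1/u = 0.965959
p = (exp((r-q)*dt) - d) / (u - d) = 0.480525
Discount per step: exp(-r*dt) = 0.999958
Stock lattice S(k, i) with i counting down-moves:
  k=0: S(0,0) = 45.2200
  k=1: S(1,0) = 46.8136; S(1,1) = 43.6807
  k=2: S(2,0) = 48.4633; S(2,1) = 45.2200; S(2,2) = 42.1937
  k=3: S(3,0) = 50.1712; S(3,1) = 46.8136; S(3,2) = 43.6807; S(3,3) = 40.7574
  k=4: S(4,0) = 51.9393; S(4,1) = 48.4633; S(4,2) = 45.2200; S(4,3) = 42.1937; S(4,4) = 39.3700
Terminal payoffs V(N, i) = max(K - S_T, 0):
  V(4,0) = 0.000000; V(4,1) = 0.000000; V(4,2) = 2.340000; V(4,3) = 5.366284; V(4,4) = 8.190039
Backward induction: V(k, i) = exp(-r*dt) * [p * V(k+1, i) + (1-p) * V(k+1, i+1)].
  V(3,0) = exp(-r*dt) * [p*0.000000 + (1-p)*0.000000] = 0.000000
  V(3,1) = exp(-r*dt) * [p*0.000000 + (1-p)*2.340000] = 1.215520
  V(3,2) = exp(-r*dt) * [p*2.340000 + (1-p)*5.366284] = 3.911915
  V(3,3) = exp(-r*dt) * [p*5.366284 + (1-p)*8.190039] = 6.832868
  V(2,0) = exp(-r*dt) * [p*0.000000 + (1-p)*1.215520] = 0.631405
  V(2,1) = exp(-r*dt) * [p*1.215520 + (1-p)*3.911915] = 2.616120
  V(2,2) = exp(-r*dt) * [p*3.911915 + (1-p)*6.832868] = 5.429050
  V(1,0) = exp(-r*dt) * [p*0.631405 + (1-p)*2.616120] = 1.662345
  V(1,1) = exp(-r*dt) * [p*2.616120 + (1-p)*5.429050] = 4.077196
  V(0,0) = exp(-r*dt) * [p*1.662345 + (1-p)*4.077196] = 2.916677


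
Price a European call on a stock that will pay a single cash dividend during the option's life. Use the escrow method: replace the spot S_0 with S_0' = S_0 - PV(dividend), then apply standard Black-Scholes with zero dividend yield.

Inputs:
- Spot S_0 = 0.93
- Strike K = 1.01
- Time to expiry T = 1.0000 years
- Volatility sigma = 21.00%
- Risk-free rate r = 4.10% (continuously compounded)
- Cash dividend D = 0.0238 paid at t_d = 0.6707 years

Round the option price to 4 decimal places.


Answer: Price = 0.0511

Derivation:
PV(D) = D * exp(-r * t_d) = 0.0238 * 0.97287595 = 0.02315445
S_0' = S_0 - PV(D) = 0.9300 - 0.02315445 = 0.90684555
d1 = (ln(S_0'/K) + (r + sigma^2/2)*T) / (sigma*sqrt(T)) = -0.21277837
d2 = d1 - sigma*sqrt(T) = -0.42277837
exp(-rT) = 0.95982913
N(d1) = 0.41574992; N(d2) = 0.33622848
C = S_0' * N(d1) - K * exp(-rT) * N(d2) = 0.90684555 * 0.41574992 - 1.0100 * 0.95982913 * 0.33622848 = 0.0511


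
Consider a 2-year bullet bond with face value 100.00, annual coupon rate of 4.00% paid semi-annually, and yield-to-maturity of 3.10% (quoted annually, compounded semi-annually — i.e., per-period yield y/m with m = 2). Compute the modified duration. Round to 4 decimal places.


Answer: Modified duration = 1.9129

Derivation:
Coupon per period c = face * coupon_rate / m = 2.000000
Periods per year m = 2; per-period yield y/m = 0.015500
Number of cashflows N = 4
Cashflows (t years, CF_t, discount factor 1/(1+y/m)^(m*t), PV):
  t = 0.5000: CF_t = 2.000000, DF = 0.984737, PV = 1.969473
  t = 1.0000: CF_t = 2.000000, DF = 0.969706, PV = 1.939412
  t = 1.5000: CF_t = 2.000000, DF = 0.954905, PV = 1.909810
  t = 2.0000: CF_t = 102.000000, DF = 0.940330, PV = 95.913659
Price P = sum_t PV_t = 101.732355
First compute Macaulay numerator sum_t t * PV_t:
  t * PV_t at t = 0.5000: 0.984737
  t * PV_t at t = 1.0000: 1.939412
  t * PV_t at t = 1.5000: 2.864715
  t * PV_t at t = 2.0000: 191.827319
Macaulay duration D = 197.616183 / 101.732355 = 1.942511
Modified duration = D / (1 + y/m) = 1.942511 / (1 + 0.015500) = 1.912861


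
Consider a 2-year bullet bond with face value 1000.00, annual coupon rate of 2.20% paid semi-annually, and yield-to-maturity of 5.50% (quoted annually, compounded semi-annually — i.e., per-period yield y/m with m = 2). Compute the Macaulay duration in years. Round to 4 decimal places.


Answer: Macaulay duration = 1.9664 years

Derivation:
Coupon per period c = face * coupon_rate / m = 11.000000
Periods per year m = 2; per-period yield y/m = 0.027500
Number of cashflows N = 4
Cashflows (t years, CF_t, discount factor 1/(1+y/m)^(m*t), PV):
  t = 0.5000: CF_t = 11.000000, DF = 0.973236, PV = 10.705596
  t = 1.0000: CF_t = 11.000000, DF = 0.947188, PV = 10.419072
  t = 1.5000: CF_t = 11.000000, DF = 0.921838, PV = 10.140216
  t = 2.0000: CF_t = 1011.000000, DF = 0.897166, PV = 907.034557
Price P = sum_t PV_t = 938.299440
Macaulay numerator sum_t t * PV_t:
  t * PV_t at t = 0.5000: 5.352798
  t * PV_t at t = 1.0000: 10.419072
  t * PV_t at t = 1.5000: 15.210324
  t * PV_t at t = 2.0000: 1814.069114
Macaulay duration D = (sum_t t * PV_t) / P = 1845.051307 / 938.299440 = 1.966378


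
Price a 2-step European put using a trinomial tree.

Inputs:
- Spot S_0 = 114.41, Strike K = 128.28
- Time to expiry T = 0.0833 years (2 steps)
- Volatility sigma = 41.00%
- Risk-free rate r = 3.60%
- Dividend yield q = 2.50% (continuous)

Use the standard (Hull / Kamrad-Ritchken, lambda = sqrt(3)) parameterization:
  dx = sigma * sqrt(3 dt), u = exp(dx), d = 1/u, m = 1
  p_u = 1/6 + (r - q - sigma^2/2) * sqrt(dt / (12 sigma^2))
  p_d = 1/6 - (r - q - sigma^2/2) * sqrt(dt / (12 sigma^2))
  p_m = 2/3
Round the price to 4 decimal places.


dt = T/N = 0.041650; dx = sigma*sqrt(3*dt) = 0.144928
u = exp(dx) = 1.155956; d = 1/u = 0.865085
p_u = 0.156170, p_m = 0.666667, p_d = 0.177163
Discount per step: exp(-r*dt) = 0.998502
Stock lattice S(k, j) with j the centered position index:
  k=0: S(0,+0) = 114.4100
  k=1: S(1,-1) = 98.9743; S(1,+0) = 114.4100; S(1,+1) = 132.2530
  k=2: S(2,-2) = 85.6212; S(2,-1) = 98.9743; S(2,+0) = 114.4100; S(2,+1) = 132.2530; S(2,+2) = 152.8786
Terminal payoffs V(N, j) = max(K - S_T, 0):
  V(2,-2) = 42.658819; V(2,-1) = 29.305663; V(2,+0) = 13.870000; V(2,+1) = 0.000000; V(2,+2) = 0.000000
Backward induction: V(k, j) = exp(-r*dt) * [p_u * V(k+1, j+1) + p_m * V(k+1, j) + p_d * V(k+1, j-1)]
  V(1,-1) = exp(-r*dt) * [p_u*13.870000 + p_m*29.305663 + p_d*42.658819] = 29.216926
  V(1,+0) = exp(-r*dt) * [p_u*0.000000 + p_m*13.870000 + p_d*29.305663] = 14.416924
  V(1,+1) = exp(-r*dt) * [p_u*0.000000 + p_m*0.000000 + p_d*13.870000] = 2.453574
  V(0,+0) = exp(-r*dt) * [p_u*2.453574 + p_m*14.416924 + p_d*29.216926] = 15.147897

Answer: Price = V(0,0) = 15.1479


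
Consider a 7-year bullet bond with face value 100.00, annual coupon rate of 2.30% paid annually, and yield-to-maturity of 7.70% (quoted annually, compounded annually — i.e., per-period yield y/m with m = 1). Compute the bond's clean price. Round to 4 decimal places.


Coupon per period c = face * coupon_rate / m = 2.300000
Periods per year m = 1; per-period yield y/m = 0.077000
Number of cashflows N = 7
Cashflows (t years, CF_t, discount factor 1/(1+y/m)^(m*t), PV):
  t = 1.0000: CF_t = 2.300000, DF = 0.928505, PV = 2.135562
  t = 2.0000: CF_t = 2.300000, DF = 0.862122, PV = 1.982880
  t = 3.0000: CF_t = 2.300000, DF = 0.800484, PV = 1.841114
  t = 4.0000: CF_t = 2.300000, DF = 0.743254, PV = 1.709484
  t = 5.0000: CF_t = 2.300000, DF = 0.690115, PV = 1.587265
  t = 6.0000: CF_t = 2.300000, DF = 0.640775, PV = 1.473783
  t = 7.0000: CF_t = 102.300000, DF = 0.594963, PV = 60.864732
Price P = sum_t PV_t = 71.594819

Answer: Price = 71.5948


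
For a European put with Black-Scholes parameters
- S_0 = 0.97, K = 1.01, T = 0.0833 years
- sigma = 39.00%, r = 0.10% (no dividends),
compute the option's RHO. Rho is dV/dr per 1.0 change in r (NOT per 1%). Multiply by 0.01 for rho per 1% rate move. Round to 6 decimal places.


Answer: Rho = -0.055587

Derivation:
d1 = -0.3019814918; d2 = -0.4145422753
phi(d1) = 0.3811604195; exp(-qT) = 1.0000000000; exp(-rT) = 0.9999167035
N(-d2) = 0.6607614934
Rho = -K*T*exp(-rT)*N(-d2) = -1.0100 * 0.0833 * 0.9999167035 * 0.6607614934 = -0.055587


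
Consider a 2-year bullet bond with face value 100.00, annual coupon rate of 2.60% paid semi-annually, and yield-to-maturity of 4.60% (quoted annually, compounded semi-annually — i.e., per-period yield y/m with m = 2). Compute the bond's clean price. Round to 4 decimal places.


Answer: Price = 96.2198

Derivation:
Coupon per period c = face * coupon_rate / m = 1.300000
Periods per year m = 2; per-period yield y/m = 0.023000
Number of cashflows N = 4
Cashflows (t years, CF_t, discount factor 1/(1+y/m)^(m*t), PV):
  t = 0.5000: CF_t = 1.300000, DF = 0.977517, PV = 1.270772
  t = 1.0000: CF_t = 1.300000, DF = 0.955540, PV = 1.242202
  t = 1.5000: CF_t = 1.300000, DF = 0.934056, PV = 1.214273
  t = 2.0000: CF_t = 101.300000, DF = 0.913056, PV = 92.492584
Price P = sum_t PV_t = 96.219831


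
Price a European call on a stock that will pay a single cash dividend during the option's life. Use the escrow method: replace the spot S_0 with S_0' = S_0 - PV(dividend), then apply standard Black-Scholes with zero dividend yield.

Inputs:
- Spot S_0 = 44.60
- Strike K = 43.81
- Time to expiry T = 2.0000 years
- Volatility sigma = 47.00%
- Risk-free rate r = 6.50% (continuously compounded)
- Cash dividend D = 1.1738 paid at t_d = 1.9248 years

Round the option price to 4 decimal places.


Answer: Price = 13.4063

Derivation:
PV(D) = D * exp(-r * t_d) = 1.1738 * 0.88239807 = 1.03575885
S_0' = S_0 - PV(D) = 44.6000 - 1.03575885 = 43.56424115
d1 = (ln(S_0'/K) + (r + sigma^2/2)*T) / (sigma*sqrt(T)) = 0.51945953
d2 = d1 - sigma*sqrt(T) = -0.14522084
exp(-rT) = 0.87809543
N(d1) = 0.69827984; N(d2) = 0.44226825
C = S_0' * N(d1) - K * exp(-rT) * N(d2) = 43.56424115 * 0.69827984 - 43.8100 * 0.87809543 * 0.44226825 = 13.4063


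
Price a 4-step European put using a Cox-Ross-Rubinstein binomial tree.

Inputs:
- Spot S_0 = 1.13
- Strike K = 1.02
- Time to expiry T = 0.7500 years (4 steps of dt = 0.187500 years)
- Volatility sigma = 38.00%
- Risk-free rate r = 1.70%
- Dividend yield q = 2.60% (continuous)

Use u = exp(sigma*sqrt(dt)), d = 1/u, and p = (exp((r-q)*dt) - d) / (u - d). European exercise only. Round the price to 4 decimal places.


dt = T/N = 0.187500
u = exp(sigma*sqrt(dt)) = 1.178856; d = 1/u = 0.848280
p = (exp((r-q)*dt) - d) / (u - d) = 0.453856
Discount per step: exp(-r*dt) = 0.996818
Stock lattice S(k, i) with i counting down-moves:
  k=0: S(0,0) = 1.1300
  k=1: S(1,0) = 1.3321; S(1,1) = 0.9586
  k=2: S(2,0) = 1.5704; S(2,1) = 1.1300; S(2,2) = 0.8131
  k=3: S(3,0) = 1.8512; S(3,1) = 1.3321; S(3,2) = 0.9586; S(3,3) = 0.6898
  k=4: S(4,0) = 2.1823; S(4,1) = 1.5704; S(4,2) = 1.1300; S(4,3) = 0.8131; S(4,4) = 0.5851
Terminal payoffs V(N, i) = max(K - S_T, 0):
  V(4,0) = 0.000000; V(4,1) = 0.000000; V(4,2) = 0.000000; V(4,3) = 0.206876; V(4,4) = 0.434894
Backward induction: V(k, i) = exp(-r*dt) * [p * V(k+1, i) + (1-p) * V(k+1, i+1)].
  V(3,0) = exp(-r*dt) * [p*0.000000 + (1-p)*0.000000] = 0.000000
  V(3,1) = exp(-r*dt) * [p*0.000000 + (1-p)*0.000000] = 0.000000
  V(3,2) = exp(-r*dt) * [p*0.000000 + (1-p)*0.206876] = 0.112625
  V(3,3) = exp(-r*dt) * [p*0.206876 + (1-p)*0.434894] = 0.330352
  V(2,0) = exp(-r*dt) * [p*0.000000 + (1-p)*0.000000] = 0.000000
  V(2,1) = exp(-r*dt) * [p*0.000000 + (1-p)*0.112625] = 0.061314
  V(2,2) = exp(-r*dt) * [p*0.112625 + (1-p)*0.330352] = 0.230798
  V(1,0) = exp(-r*dt) * [p*0.000000 + (1-p)*0.061314] = 0.033379
  V(1,1) = exp(-r*dt) * [p*0.061314 + (1-p)*0.230798] = 0.153387
  V(0,0) = exp(-r*dt) * [p*0.033379 + (1-p)*0.153387] = 0.098606

Answer: Price = V(0,0) = 0.0986


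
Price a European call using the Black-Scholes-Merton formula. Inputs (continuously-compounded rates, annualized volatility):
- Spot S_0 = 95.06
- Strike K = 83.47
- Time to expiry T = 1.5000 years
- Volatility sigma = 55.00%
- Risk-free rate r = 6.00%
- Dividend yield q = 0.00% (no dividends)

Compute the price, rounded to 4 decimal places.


Answer: Price = 33.1265

Derivation:
d1 = (ln(S/K) + (r - q + 0.5*sigma^2) * T) / (sigma * sqrt(T)) = 0.66343463
d2 = d1 - sigma * sqrt(T) = -0.01017505
exp(-rT) = 0.91393119; exp(-qT) = 1.00000000
C = S_0 * exp(-qT) * N(d1) - K * exp(-rT) * N(d2)
N(d1) = 0.74647388; N(d2) = 0.49594081
C = 95.0600 * 1.00000000 * 0.74647388 - 83.4700 * 0.91393119 * 0.49594081 = 33.1265


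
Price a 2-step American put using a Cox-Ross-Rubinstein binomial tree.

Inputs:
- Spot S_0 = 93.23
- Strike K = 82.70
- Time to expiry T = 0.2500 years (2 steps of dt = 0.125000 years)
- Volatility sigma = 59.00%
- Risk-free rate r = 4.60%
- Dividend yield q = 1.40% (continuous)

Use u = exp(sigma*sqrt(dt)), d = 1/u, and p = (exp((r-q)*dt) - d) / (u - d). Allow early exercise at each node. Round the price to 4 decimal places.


dt = T/N = 0.125000
u = exp(sigma*sqrt(dt)) = 1.231948; d = 1/u = 0.811723
p = (exp((r-q)*dt) - d) / (u - d) = 0.457577
Discount per step: exp(-r*dt) = 0.994266
Stock lattice S(k, i) with i counting down-moves:
  k=0: S(0,0) = 93.2300
  k=1: S(1,0) = 114.8545; S(1,1) = 75.6769
  k=2: S(2,0) = 141.4947; S(2,1) = 93.2300; S(2,2) = 61.4287
Terminal payoffs V(N, i) = max(K - S_T, 0):
  V(2,0) = 0.000000; V(2,1) = 0.000000; V(2,2) = 21.271337
Backward induction: V(k, i) = exp(-r*dt) * [p * V(k+1, i) + (1-p) * V(k+1, i+1)]; then take max(V_cont, immediate exercise) for American.
  V(1,0) = exp(-r*dt) * [p*0.000000 + (1-p)*0.000000] = 0.000000; exercise = 0.000000; V(1,0) = max -> 0.000000
  V(1,1) = exp(-r*dt) * [p*0.000000 + (1-p)*21.271337] = 11.471910; exercise = 7.023093; V(1,1) = max -> 11.471910
  V(0,0) = exp(-r*dt) * [p*0.000000 + (1-p)*11.471910] = 6.186952; exercise = 0.000000; V(0,0) = max -> 6.186952

Answer: Price = V(0,0) = 6.1870


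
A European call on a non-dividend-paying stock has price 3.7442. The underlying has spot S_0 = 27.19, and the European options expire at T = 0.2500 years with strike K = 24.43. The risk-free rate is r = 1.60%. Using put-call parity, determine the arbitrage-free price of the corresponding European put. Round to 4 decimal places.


Answer: Put price = 0.8867

Derivation:
Put-call parity: C - P = S_0 * exp(-qT) - K * exp(-rT).
S_0 * exp(-qT) = 27.1900 * 1.00000000 = 27.19000000
K * exp(-rT) = 24.4300 * 0.99600799 = 24.33247518
P = C - S*exp(-qT) + K*exp(-rT)
P = 3.7442 - 27.19000000 + 24.33247518 = 0.8867


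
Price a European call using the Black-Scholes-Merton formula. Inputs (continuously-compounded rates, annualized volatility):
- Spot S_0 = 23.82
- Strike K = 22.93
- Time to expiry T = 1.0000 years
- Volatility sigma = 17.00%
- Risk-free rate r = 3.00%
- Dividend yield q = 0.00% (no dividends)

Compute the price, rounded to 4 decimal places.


d1 = (ln(S/K) + (r - q + 0.5*sigma^2) * T) / (sigma * sqrt(T)) = 0.48546745
d2 = d1 - sigma * sqrt(T) = 0.31546745
exp(-rT) = 0.97044553; exp(-qT) = 1.00000000
C = S_0 * exp(-qT) * N(d1) - K * exp(-rT) * N(d2)
N(d1) = 0.68632760; N(d2) = 0.62379662
C = 23.8200 * 1.00000000 * 0.68632760 - 22.9300 * 0.97044553 * 0.62379662 = 2.4674

Answer: Price = 2.4674


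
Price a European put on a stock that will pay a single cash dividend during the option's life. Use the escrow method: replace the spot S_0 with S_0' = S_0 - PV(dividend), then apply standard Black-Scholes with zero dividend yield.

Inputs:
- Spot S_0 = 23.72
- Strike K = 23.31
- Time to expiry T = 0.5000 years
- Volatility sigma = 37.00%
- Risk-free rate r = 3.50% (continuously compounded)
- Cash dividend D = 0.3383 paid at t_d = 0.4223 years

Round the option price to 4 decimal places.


PV(D) = D * exp(-r * t_d) = 0.3383 * 0.98532820 = 0.33333653
S_0' = S_0 - PV(D) = 23.7200 - 0.33333653 = 23.38666347
d1 = (ln(S_0'/K) + (r + sigma^2/2)*T) / (sigma*sqrt(T)) = 0.21025331
d2 = d1 - sigma*sqrt(T) = -0.05137620
exp(-rT) = 0.98265224
N(-d1) = 0.41673499; N(-d2) = 0.52048713
P = K * exp(-rT) * N(-d2) - S_0' * N(-d1) = 23.3100 * 0.98265224 * 0.52048713 - 23.38666347 * 0.41673499 = 2.1760

Answer: Price = 2.1760


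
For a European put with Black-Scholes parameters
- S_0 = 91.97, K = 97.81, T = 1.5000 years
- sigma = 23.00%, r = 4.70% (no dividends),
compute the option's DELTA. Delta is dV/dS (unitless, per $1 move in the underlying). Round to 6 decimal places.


Answer: Delta = -0.431496

Derivation:
d1 = 0.1725669628; d2 = -0.1091243576
phi(d1) = 0.3930461628; exp(-qT) = 1.0000000000; exp(-rT) = 0.9319277395
N(-d1) = 0.4314959111
Delta = -exp(-qT) * N(-d1) = -1.0000000000 * 0.4314959111 = -0.431496


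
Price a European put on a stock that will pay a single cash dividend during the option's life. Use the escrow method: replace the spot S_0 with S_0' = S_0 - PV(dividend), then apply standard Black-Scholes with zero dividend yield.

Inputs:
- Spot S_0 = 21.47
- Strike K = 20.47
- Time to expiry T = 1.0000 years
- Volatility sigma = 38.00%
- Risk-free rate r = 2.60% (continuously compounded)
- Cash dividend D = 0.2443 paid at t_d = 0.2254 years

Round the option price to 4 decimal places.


PV(D) = D * exp(-r * t_d) = 0.2443 * 0.99415674 = 0.24287249
S_0' = S_0 - PV(D) = 21.4700 - 0.24287249 = 21.22712751
d1 = (ln(S_0'/K) + (r + sigma^2/2)*T) / (sigma*sqrt(T)) = 0.35399885
d2 = d1 - sigma*sqrt(T) = -0.02600115
exp(-rT) = 0.97433509
N(-d1) = 0.36166987; N(-d2) = 0.51037179
P = K * exp(-rT) * N(-d2) - S_0' * N(-d1) = 20.4700 * 0.97433509 * 0.51037179 - 21.22712751 * 0.36166987 = 2.5020

Answer: Price = 2.5020


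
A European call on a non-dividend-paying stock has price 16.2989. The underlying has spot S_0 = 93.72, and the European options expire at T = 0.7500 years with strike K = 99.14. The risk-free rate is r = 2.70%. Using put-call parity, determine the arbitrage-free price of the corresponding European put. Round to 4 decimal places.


Put-call parity: C - P = S_0 * exp(-qT) - K * exp(-rT).
S_0 * exp(-qT) = 93.7200 * 1.00000000 = 93.72000000
K * exp(-rT) = 99.1400 * 0.97995365 = 97.15260528
P = C - S*exp(-qT) + K*exp(-rT)
P = 16.2989 - 93.72000000 + 97.15260528 = 19.7315

Answer: Put price = 19.7315


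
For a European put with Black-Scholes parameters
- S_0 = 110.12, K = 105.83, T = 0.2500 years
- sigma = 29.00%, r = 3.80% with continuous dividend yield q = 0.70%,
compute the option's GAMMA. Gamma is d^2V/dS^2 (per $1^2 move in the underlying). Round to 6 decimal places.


d1 = 0.3999941184; d2 = 0.2549941184
phi(d1) = 0.3682710067; exp(-qT) = 0.9982515304; exp(-rT) = 0.9905449824
Gamma = exp(-qT) * phi(d1) / (S * sigma * sqrt(T)) = 0.9982515304 * 0.3682710067 / (110.1200 * 0.2900 * 0.5000000000) = 0.023024

Answer: Gamma = 0.023024


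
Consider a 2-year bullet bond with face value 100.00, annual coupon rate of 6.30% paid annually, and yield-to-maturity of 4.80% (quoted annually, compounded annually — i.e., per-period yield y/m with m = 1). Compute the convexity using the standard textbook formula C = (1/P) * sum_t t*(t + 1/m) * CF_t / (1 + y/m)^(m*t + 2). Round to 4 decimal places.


Answer: Convexity = 5.2500

Derivation:
Coupon per period c = face * coupon_rate / m = 6.300000
Periods per year m = 1; per-period yield y/m = 0.048000
Number of cashflows N = 2
Cashflows (t years, CF_t, discount factor 1/(1+y/m)^(m*t), PV):
  t = 1.0000: CF_t = 6.300000, DF = 0.954198, PV = 6.011450
  t = 2.0000: CF_t = 106.300000, DF = 0.910495, PV = 96.785589
Price P = sum_t PV_t = 102.797040
Convexity numerator sum_t t*(t + 1/m) * CF_t / (1+y/m)^(m*t + 2):
  t = 1.0000: term = 10.946788
  t = 2.0000: term = 528.736613
Convexity = (1/P) * sum = 539.683400 / 102.797040 = 5.249990


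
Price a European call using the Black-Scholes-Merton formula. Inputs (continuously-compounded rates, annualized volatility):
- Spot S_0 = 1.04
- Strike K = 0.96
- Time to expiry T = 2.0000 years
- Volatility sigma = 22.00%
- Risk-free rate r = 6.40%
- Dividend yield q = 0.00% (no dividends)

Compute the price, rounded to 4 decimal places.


Answer: Price = 0.2390

Derivation:
d1 = (ln(S/K) + (r - q + 0.5*sigma^2) * T) / (sigma * sqrt(T)) = 0.82423808
d2 = d1 - sigma * sqrt(T) = 0.51311110
exp(-rT) = 0.87985338; exp(-qT) = 1.00000000
C = S_0 * exp(-qT) * N(d1) - K * exp(-rT) * N(d2)
N(d1) = 0.79509785; N(d2) = 0.69606319
C = 1.0400 * 1.00000000 * 0.79509785 - 0.9600 * 0.87985338 * 0.69606319 = 0.2390


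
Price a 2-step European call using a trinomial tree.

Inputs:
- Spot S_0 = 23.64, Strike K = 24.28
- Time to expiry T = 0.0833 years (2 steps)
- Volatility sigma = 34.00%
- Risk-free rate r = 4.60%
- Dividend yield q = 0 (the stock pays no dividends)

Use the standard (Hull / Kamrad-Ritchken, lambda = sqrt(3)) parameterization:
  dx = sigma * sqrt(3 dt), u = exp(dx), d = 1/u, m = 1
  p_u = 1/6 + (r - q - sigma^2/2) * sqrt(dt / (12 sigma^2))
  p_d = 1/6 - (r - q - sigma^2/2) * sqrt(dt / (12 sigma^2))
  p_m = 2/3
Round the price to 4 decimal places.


dt = T/N = 0.041650; dx = sigma*sqrt(3*dt) = 0.120184
u = exp(dx) = 1.127704; d = 1/u = 0.886757
p_u = 0.164622, p_m = 0.666667, p_d = 0.168711
Discount per step: exp(-r*dt) = 0.998086
Stock lattice S(k, j) with j the centered position index:
  k=0: S(0,+0) = 23.6400
  k=1: S(1,-1) = 20.9629; S(1,+0) = 23.6400; S(1,+1) = 26.6589
  k=2: S(2,-2) = 18.5890; S(2,-1) = 20.9629; S(2,+0) = 23.6400; S(2,+1) = 26.6589; S(2,+2) = 30.0634
Terminal payoffs V(N, j) = max(S_T - K, 0):
  V(2,-2) = 0.000000; V(2,-1) = 0.000000; V(2,+0) = 0.000000; V(2,+1) = 2.378933; V(2,+2) = 5.783398
Backward induction: V(k, j) = exp(-r*dt) * [p_u * V(k+1, j+1) + p_m * V(k+1, j) + p_d * V(k+1, j-1)]
  V(1,-1) = exp(-r*dt) * [p_u*0.000000 + p_m*0.000000 + p_d*0.000000] = 0.000000
  V(1,+0) = exp(-r*dt) * [p_u*2.378933 + p_m*0.000000 + p_d*0.000000] = 0.390875
  V(1,+1) = exp(-r*dt) * [p_u*5.783398 + p_m*2.378933 + p_d*0.000000] = 2.533172
  V(0,+0) = exp(-r*dt) * [p_u*2.533172 + p_m*0.390875 + p_d*0.000000] = 0.676302

Answer: Price = V(0,0) = 0.6763


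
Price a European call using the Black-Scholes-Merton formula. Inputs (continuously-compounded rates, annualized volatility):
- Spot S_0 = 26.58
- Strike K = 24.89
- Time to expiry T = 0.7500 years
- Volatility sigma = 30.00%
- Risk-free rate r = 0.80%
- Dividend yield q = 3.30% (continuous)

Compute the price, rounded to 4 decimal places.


Answer: Price = 3.2556

Derivation:
d1 = (ln(S/K) + (r - q + 0.5*sigma^2) * T) / (sigma * sqrt(T)) = 0.31058726
d2 = d1 - sigma * sqrt(T) = 0.05077964
exp(-rT) = 0.99401796; exp(-qT) = 0.97555377
C = S_0 * exp(-qT) * N(d1) - K * exp(-rT) * N(d2)
N(d1) = 0.62194279; N(d2) = 0.52024944
C = 26.5800 * 0.97555377 * 0.62194279 - 24.8900 * 0.99401796 * 0.52024944 = 3.2556


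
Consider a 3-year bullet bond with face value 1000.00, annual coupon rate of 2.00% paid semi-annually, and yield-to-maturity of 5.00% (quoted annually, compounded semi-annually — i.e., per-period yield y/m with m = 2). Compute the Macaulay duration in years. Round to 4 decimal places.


Answer: Macaulay duration = 2.9228 years

Derivation:
Coupon per period c = face * coupon_rate / m = 10.000000
Periods per year m = 2; per-period yield y/m = 0.025000
Number of cashflows N = 6
Cashflows (t years, CF_t, discount factor 1/(1+y/m)^(m*t), PV):
  t = 0.5000: CF_t = 10.000000, DF = 0.975610, PV = 9.756098
  t = 1.0000: CF_t = 10.000000, DF = 0.951814, PV = 9.518144
  t = 1.5000: CF_t = 10.000000, DF = 0.928599, PV = 9.285994
  t = 2.0000: CF_t = 10.000000, DF = 0.905951, PV = 9.059506
  t = 2.5000: CF_t = 10.000000, DF = 0.883854, PV = 8.838543
  t = 3.0000: CF_t = 1010.000000, DF = 0.862297, PV = 870.919835
Price P = sum_t PV_t = 917.378120
Macaulay numerator sum_t t * PV_t:
  t * PV_t at t = 0.5000: 4.878049
  t * PV_t at t = 1.0000: 9.518144
  t * PV_t at t = 1.5000: 13.928991
  t * PV_t at t = 2.0000: 18.119013
  t * PV_t at t = 2.5000: 22.096357
  t * PV_t at t = 3.0000: 2612.759504
Macaulay duration D = (sum_t t * PV_t) / P = 2681.300058 / 917.378120 = 2.922786


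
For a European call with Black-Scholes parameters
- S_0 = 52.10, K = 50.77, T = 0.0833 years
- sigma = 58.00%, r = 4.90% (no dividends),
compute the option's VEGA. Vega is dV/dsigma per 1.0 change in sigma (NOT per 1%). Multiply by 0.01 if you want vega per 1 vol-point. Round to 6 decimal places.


d1 = 0.2625602253; d2 = 0.0951621369
phi(d1) = 0.3854254580; exp(-qT) = 1.0000000000; exp(-rT) = 0.9959266188
Vega = S * exp(-qT) * phi(d1) * sqrt(T) = 52.1000 * 1.0000000000 * 0.3854254580 * 0.2886173938 = 5.795630

Answer: Vega = 5.795630


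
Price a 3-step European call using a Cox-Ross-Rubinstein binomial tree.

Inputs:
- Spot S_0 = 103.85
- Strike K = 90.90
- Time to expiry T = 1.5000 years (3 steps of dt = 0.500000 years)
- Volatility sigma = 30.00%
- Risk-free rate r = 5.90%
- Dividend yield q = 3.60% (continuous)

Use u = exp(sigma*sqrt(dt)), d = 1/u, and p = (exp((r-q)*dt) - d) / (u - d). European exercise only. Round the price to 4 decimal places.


dt = T/N = 0.500000
u = exp(sigma*sqrt(dt)) = 1.236311; d = 1/u = 0.808858
p = (exp((r-q)*dt) - d) / (u - d) = 0.474224
Discount per step: exp(-r*dt) = 0.970931
Stock lattice S(k, i) with i counting down-moves:
  k=0: S(0,0) = 103.8500
  k=1: S(1,0) = 128.3909; S(1,1) = 83.9999
  k=2: S(2,0) = 158.7311; S(2,1) = 103.8500; S(2,2) = 67.9440
  k=3: S(3,0) = 196.2410; S(3,1) = 128.3909; S(3,2) = 83.9999; S(3,3) = 54.9570
Terminal payoffs V(N, i) = max(S_T - K, 0):
  V(3,0) = 105.341031; V(3,1) = 37.490909; V(3,2) = 0.000000; V(3,3) = 0.000000
Backward induction: V(k, i) = exp(-r*dt) * [p * V(k+1, i) + (1-p) * V(k+1, i+1)].
  V(2,0) = exp(-r*dt) * [p*105.341031 + (1-p)*37.490909] = 67.641891
  V(2,1) = exp(-r*dt) * [p*37.490909 + (1-p)*0.000000] = 17.262259
  V(2,2) = exp(-r*dt) * [p*0.000000 + (1-p)*0.000000] = 0.000000
  V(1,0) = exp(-r*dt) * [p*67.641891 + (1-p)*17.262259] = 39.957184
  V(1,1) = exp(-r*dt) * [p*17.262259 + (1-p)*0.000000] = 7.948209
  V(0,0) = exp(-r*dt) * [p*39.957184 + (1-p)*7.948209] = 22.455326

Answer: Price = V(0,0) = 22.4553


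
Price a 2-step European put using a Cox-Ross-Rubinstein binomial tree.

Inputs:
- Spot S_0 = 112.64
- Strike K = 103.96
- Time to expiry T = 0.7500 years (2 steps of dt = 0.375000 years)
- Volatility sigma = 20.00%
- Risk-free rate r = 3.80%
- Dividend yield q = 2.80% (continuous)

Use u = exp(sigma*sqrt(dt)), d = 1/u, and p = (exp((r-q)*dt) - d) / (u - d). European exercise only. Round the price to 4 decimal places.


Answer: Price = V(0,0) = 4.0751

Derivation:
dt = T/N = 0.375000
u = exp(sigma*sqrt(dt)) = 1.130290; d = 1/u = 0.884728
p = (exp((r-q)*dt) - d) / (u - d) = 0.484719
Discount per step: exp(-r*dt) = 0.985851
Stock lattice S(k, i) with i counting down-moves:
  k=0: S(0,0) = 112.6400
  k=1: S(1,0) = 127.3159; S(1,1) = 99.6558
  k=2: S(2,0) = 143.9039; S(2,1) = 112.6400; S(2,2) = 88.1683
Terminal payoffs V(N, i) = max(K - S_T, 0):
  V(2,0) = 0.000000; V(2,1) = 0.000000; V(2,2) = 15.791662
Backward induction: V(k, i) = exp(-r*dt) * [p * V(k+1, i) + (1-p) * V(k+1, i+1)].
  V(1,0) = exp(-r*dt) * [p*0.000000 + (1-p)*0.000000] = 0.000000
  V(1,1) = exp(-r*dt) * [p*0.000000 + (1-p)*15.791662] = 8.022006
  V(0,0) = exp(-r*dt) * [p*0.000000 + (1-p)*8.022006] = 4.075098


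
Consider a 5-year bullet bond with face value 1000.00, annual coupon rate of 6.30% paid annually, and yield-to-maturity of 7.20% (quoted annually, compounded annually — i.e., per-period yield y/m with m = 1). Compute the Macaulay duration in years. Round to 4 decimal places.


Coupon per period c = face * coupon_rate / m = 63.000000
Periods per year m = 1; per-period yield y/m = 0.072000
Number of cashflows N = 5
Cashflows (t years, CF_t, discount factor 1/(1+y/m)^(m*t), PV):
  t = 1.0000: CF_t = 63.000000, DF = 0.932836, PV = 58.768657
  t = 2.0000: CF_t = 63.000000, DF = 0.870183, PV = 54.821508
  t = 3.0000: CF_t = 63.000000, DF = 0.811738, PV = 51.139467
  t = 4.0000: CF_t = 63.000000, DF = 0.757218, PV = 47.704726
  t = 5.0000: CF_t = 1063.000000, DF = 0.706360, PV = 750.860637
Price P = sum_t PV_t = 963.294995
Macaulay numerator sum_t t * PV_t:
  t * PV_t at t = 1.0000: 58.768657
  t * PV_t at t = 2.0000: 109.643016
  t * PV_t at t = 3.0000: 153.418400
  t * PV_t at t = 4.0000: 190.818905
  t * PV_t at t = 5.0000: 3754.303187
Macaulay duration D = (sum_t t * PV_t) / P = 4266.952164 / 963.294995 = 4.429538

Answer: Macaulay duration = 4.4295 years


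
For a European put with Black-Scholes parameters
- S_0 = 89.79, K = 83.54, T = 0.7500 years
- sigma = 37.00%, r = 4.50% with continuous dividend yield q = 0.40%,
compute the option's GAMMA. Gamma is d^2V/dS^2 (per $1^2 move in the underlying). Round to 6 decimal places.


d1 = 0.4813402008; d2 = 0.1609108014
phi(d1) = 0.3553035702; exp(-qT) = 0.9970044955; exp(-rT) = 0.9668131777
Gamma = exp(-qT) * phi(d1) / (S * sigma * sqrt(T)) = 0.9970044955 * 0.3553035702 / (89.7900 * 0.3700 * 0.8660254038) = 0.012312

Answer: Gamma = 0.012312


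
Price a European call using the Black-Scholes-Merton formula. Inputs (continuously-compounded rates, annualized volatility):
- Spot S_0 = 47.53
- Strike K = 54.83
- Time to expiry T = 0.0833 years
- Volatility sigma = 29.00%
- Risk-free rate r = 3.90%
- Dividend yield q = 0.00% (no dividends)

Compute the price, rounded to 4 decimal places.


d1 = (ln(S/K) + (r - q + 0.5*sigma^2) * T) / (sigma * sqrt(T)) = -1.62636187
d2 = d1 - sigma * sqrt(T) = -1.71006091
exp(-rT) = 0.99675657; exp(-qT) = 1.00000000
C = S_0 * exp(-qT) * N(d1) - K * exp(-rT) * N(d2)
N(d1) = 0.05193635; N(d2) = 0.04362731
C = 47.5300 * 1.00000000 * 0.05193635 - 54.8300 * 0.99675657 * 0.04362731 = 0.0842

Answer: Price = 0.0842


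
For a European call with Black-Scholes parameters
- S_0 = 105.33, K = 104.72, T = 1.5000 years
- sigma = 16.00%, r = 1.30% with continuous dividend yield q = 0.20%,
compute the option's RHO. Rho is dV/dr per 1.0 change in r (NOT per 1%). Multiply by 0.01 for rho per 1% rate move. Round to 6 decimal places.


d1 = 0.2118204280; d2 = 0.0158612485
phi(d1) = 0.3900920742; exp(-qT) = 0.9970044955; exp(-rT) = 0.9806888952
N(d2) = 0.5063274573
Rho = K*T*exp(-rT)*N(d2) = 104.7200 * 1.5000 * 0.9806888952 * 0.5063274573 = 77.998029

Answer: Rho = 77.998029


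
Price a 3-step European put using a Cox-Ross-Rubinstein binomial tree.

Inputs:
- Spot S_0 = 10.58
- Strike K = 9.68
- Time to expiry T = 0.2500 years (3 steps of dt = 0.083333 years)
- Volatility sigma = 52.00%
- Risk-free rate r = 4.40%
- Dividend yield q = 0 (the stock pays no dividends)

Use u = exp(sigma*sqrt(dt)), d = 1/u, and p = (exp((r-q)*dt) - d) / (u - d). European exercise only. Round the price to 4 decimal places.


Answer: Price = V(0,0) = 0.6442

Derivation:
dt = T/N = 0.083333
u = exp(sigma*sqrt(dt)) = 1.161963; d = 1/u = 0.860612
p = (exp((r-q)*dt) - d) / (u - d) = 0.474732
Discount per step: exp(-r*dt) = 0.996340
Stock lattice S(k, i) with i counting down-moves:
  k=0: S(0,0) = 10.5800
  k=1: S(1,0) = 12.2936; S(1,1) = 9.1053
  k=2: S(2,0) = 14.2847; S(2,1) = 10.5800; S(2,2) = 7.8361
  k=3: S(3,0) = 16.5983; S(3,1) = 12.2936; S(3,2) = 9.1053; S(3,3) = 6.7439
Terminal payoffs V(N, i) = max(K - S_T, 0):
  V(3,0) = 0.000000; V(3,1) = 0.000000; V(3,2) = 0.574721; V(3,3) = 2.936142
Backward induction: V(k, i) = exp(-r*dt) * [p * V(k+1, i) + (1-p) * V(k+1, i+1)].
  V(2,0) = exp(-r*dt) * [p*0.000000 + (1-p)*0.000000] = 0.000000
  V(2,1) = exp(-r*dt) * [p*0.000000 + (1-p)*0.574721] = 0.300777
  V(2,2) = exp(-r*dt) * [p*0.574721 + (1-p)*2.936142] = 1.808456
  V(1,0) = exp(-r*dt) * [p*0.000000 + (1-p)*0.300777] = 0.157410
  V(1,1) = exp(-r*dt) * [p*0.300777 + (1-p)*1.808456] = 1.088713
  V(0,0) = exp(-r*dt) * [p*0.157410 + (1-p)*1.088713] = 0.644227


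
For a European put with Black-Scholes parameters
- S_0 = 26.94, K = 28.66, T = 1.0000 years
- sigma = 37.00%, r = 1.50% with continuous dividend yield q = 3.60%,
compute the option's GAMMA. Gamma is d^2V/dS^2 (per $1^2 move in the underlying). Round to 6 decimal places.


Answer: Gamma = 0.038579

Derivation:
d1 = -0.0390277065; d2 = -0.4090277065
phi(d1) = 0.3986385692; exp(-qT) = 0.9646402935; exp(-rT) = 0.9851119396
Gamma = exp(-qT) * phi(d1) / (S * sigma * sqrt(T)) = 0.9646402935 * 0.3986385692 / (26.9400 * 0.3700 * 1.0000000000) = 0.038579


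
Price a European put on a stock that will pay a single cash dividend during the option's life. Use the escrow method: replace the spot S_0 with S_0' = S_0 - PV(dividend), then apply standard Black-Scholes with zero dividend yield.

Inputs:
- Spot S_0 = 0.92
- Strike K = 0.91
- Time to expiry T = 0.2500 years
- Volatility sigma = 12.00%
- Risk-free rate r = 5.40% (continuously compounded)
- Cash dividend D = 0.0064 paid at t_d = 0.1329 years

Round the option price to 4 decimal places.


Answer: Price = 0.0147

Derivation:
PV(D) = D * exp(-r * t_d) = 0.0064 * 0.99284909 = 0.00635423
S_0' = S_0 - PV(D) = 0.9200 - 0.00635423 = 0.91364577
d1 = (ln(S_0'/K) + (r + sigma^2/2)*T) / (sigma*sqrt(T)) = 0.32163887
d2 = d1 - sigma*sqrt(T) = 0.26163887
exp(-rT) = 0.98659072
N(-d1) = 0.37386315; N(-d2) = 0.39679994
P = K * exp(-rT) * N(-d2) - S_0' * N(-d1) = 0.9100 * 0.98659072 * 0.39679994 - 0.91364577 * 0.37386315 = 0.0147


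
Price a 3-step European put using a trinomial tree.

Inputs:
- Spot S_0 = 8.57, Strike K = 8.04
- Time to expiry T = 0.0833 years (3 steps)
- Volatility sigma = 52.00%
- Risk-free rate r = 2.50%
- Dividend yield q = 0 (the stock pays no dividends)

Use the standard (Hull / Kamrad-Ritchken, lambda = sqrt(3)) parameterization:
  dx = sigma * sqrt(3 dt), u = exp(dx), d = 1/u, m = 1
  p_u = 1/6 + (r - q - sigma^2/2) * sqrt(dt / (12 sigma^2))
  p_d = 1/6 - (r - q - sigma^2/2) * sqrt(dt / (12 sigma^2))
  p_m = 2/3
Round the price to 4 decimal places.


Answer: Price = V(0,0) = 0.2859

Derivation:
dt = T/N = 0.027767; dx = sigma*sqrt(3*dt) = 0.150081
u = exp(dx) = 1.161928; d = 1/u = 0.860638
p_u = 0.156473, p_m = 0.666667, p_d = 0.176861
Discount per step: exp(-r*dt) = 0.999306
Stock lattice S(k, j) with j the centered position index:
  k=0: S(0,+0) = 8.5700
  k=1: S(1,-1) = 7.3757; S(1,+0) = 8.5700; S(1,+1) = 9.9577
  k=2: S(2,-2) = 6.3478; S(2,-1) = 7.3757; S(2,+0) = 8.5700; S(2,+1) = 9.9577; S(2,+2) = 11.5702
  k=3: S(3,-3) = 5.4631; S(3,-2) = 6.3478; S(3,-1) = 7.3757; S(3,+0) = 8.5700; S(3,+1) = 9.9577; S(3,+2) = 11.5702; S(3,+3) = 13.4437
Terminal payoffs V(N, j) = max(K - S_T, 0):
  V(3,-3) = 2.576855; V(3,-2) = 1.692217; V(3,-1) = 0.664330; V(3,+0) = 0.000000; V(3,+1) = 0.000000; V(3,+2) = 0.000000; V(3,+3) = 0.000000
Backward induction: V(k, j) = exp(-r*dt) * [p_u * V(k+1, j+1) + p_m * V(k+1, j) + p_d * V(k+1, j-1)]
  V(2,-2) = exp(-r*dt) * [p_u*0.664330 + p_m*1.692217 + p_d*2.576855] = 1.686667
  V(2,-1) = exp(-r*dt) * [p_u*0.000000 + p_m*0.664330 + p_d*1.692217] = 0.741659
  V(2,+0) = exp(-r*dt) * [p_u*0.000000 + p_m*0.000000 + p_d*0.664330] = 0.117412
  V(2,+1) = exp(-r*dt) * [p_u*0.000000 + p_m*0.000000 + p_d*0.000000] = 0.000000
  V(2,+2) = exp(-r*dt) * [p_u*0.000000 + p_m*0.000000 + p_d*0.000000] = 0.000000
  V(1,-1) = exp(-r*dt) * [p_u*0.117412 + p_m*0.741659 + p_d*1.686667] = 0.810553
  V(1,+0) = exp(-r*dt) * [p_u*0.000000 + p_m*0.117412 + p_d*0.741659] = 0.209300
  V(1,+1) = exp(-r*dt) * [p_u*0.000000 + p_m*0.000000 + p_d*0.117412] = 0.020751
  V(0,+0) = exp(-r*dt) * [p_u*0.020751 + p_m*0.209300 + p_d*0.810553] = 0.285937
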